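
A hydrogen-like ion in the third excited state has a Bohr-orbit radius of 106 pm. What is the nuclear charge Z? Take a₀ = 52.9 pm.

r_n = n²a₀/Z ⇒ Z = n²a₀/r = 4² × 52.9 / 106 ≈ 7.98
Z = 8

8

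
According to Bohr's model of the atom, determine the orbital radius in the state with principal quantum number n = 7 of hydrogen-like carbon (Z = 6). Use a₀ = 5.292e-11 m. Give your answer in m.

r_n = n²a₀/Z = 7² × 5.292e-11 / 6
    = 49 × 5.292e-11 / 6 = 4.322e-10 m

4.322e-10 m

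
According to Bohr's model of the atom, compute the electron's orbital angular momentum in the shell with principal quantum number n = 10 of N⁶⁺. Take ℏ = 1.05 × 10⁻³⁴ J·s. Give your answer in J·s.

1.05 × 10⁻³³ J·s

L_n = nℏ = 10 × 1.05 × 10⁻³⁴ = 1.05 × 10⁻³³ J·s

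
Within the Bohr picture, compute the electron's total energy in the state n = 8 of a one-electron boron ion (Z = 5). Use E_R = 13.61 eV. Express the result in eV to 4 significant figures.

E_n = −E_R·Z²/n² = −13.61 × 5²/8² = -5.316 eV

-5.316 eV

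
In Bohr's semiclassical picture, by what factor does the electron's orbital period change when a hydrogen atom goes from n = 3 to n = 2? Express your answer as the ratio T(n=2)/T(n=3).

8/27

T ∝ Z^-2 · n^3; with Z fixed, T ∝ n^3.
T(n=2)/T(n=3) = (2/3)^3 = 8/27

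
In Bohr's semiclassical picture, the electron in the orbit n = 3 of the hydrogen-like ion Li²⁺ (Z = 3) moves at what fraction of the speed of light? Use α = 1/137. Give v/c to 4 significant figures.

v_n = Zαc/n, so v/c = Zα/n = 3 × 0.007299 / 3 = 0.007299

0.007299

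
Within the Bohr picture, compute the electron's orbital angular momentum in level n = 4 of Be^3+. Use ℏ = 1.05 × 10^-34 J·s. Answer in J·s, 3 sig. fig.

L_n = nℏ = 4 × 1.05 × 10^-34 = 4.20 × 10^-34 J·s

4.20 × 10^-34 J·s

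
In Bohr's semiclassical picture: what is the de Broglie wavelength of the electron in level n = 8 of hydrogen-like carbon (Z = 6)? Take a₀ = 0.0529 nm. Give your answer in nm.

0.443 nm

The Bohr quantisation condition is nλ = 2πr_n.
r_n = n²a₀/Z = 0.564 nm
λ = 2πr_n/n = 2π·0.564/8 = 0.443 nm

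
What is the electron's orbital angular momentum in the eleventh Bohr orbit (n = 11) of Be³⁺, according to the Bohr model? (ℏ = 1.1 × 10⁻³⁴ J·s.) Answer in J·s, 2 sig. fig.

L_n = nℏ = 11 × 1.1 × 10⁻³⁴ = 1.2 × 10⁻³³ J·s

1.2 × 10⁻³³ J·s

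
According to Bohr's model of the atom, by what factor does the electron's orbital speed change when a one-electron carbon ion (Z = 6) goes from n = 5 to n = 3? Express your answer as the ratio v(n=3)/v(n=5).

v ∝ Z^1 · n^-1; with Z fixed, v ∝ n^-1.
v(n=3)/v(n=5) = (3/5)^-1 = 5/3

5/3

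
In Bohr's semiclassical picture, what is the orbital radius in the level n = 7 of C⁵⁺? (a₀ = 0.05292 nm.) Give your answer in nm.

r_n = n²a₀/Z = 7² × 0.05292 / 6
    = 49 × 0.05292 / 6 = 0.4322 nm

0.4322 nm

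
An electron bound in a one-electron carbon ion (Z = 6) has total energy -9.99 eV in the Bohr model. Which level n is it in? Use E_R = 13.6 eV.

7

E_n = −E_R Z²/n² ⇒ n² = E_R Z²/(−E_n) = 13.6 × 6² / 9.99 ≈ 49.01
n = 7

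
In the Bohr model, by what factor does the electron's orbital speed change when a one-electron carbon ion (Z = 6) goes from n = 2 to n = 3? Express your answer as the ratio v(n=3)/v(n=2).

2/3

v ∝ Z^1 · n^-1; with Z fixed, v ∝ n^-1.
v(n=3)/v(n=2) = (3/2)^-1 = 2/3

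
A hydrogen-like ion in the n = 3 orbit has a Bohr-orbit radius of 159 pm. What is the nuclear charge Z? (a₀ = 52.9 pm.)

3

r_n = n²a₀/Z ⇒ Z = n²a₀/r = 3² × 52.9 / 159 ≈ 2.99
Z = 3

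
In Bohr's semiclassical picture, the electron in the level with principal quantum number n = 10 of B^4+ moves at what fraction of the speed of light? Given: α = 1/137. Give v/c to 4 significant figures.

v_n = Zαc/n, so v/c = Zα/n = 5 × 0.007299 / 10 = 0.003650

0.003650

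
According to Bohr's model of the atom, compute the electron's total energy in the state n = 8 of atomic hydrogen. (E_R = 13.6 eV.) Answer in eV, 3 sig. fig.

E_n = −E_R·Z²/n² = −13.6 × 1²/8² = -0.212 eV

-0.212 eV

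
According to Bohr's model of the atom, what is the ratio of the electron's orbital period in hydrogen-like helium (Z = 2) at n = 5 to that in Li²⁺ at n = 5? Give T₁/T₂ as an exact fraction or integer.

9/4

T ∝ Z^-2 · n^3
T₁/T₂ = (2/3)^-2 · (5/5)^3 = 9/4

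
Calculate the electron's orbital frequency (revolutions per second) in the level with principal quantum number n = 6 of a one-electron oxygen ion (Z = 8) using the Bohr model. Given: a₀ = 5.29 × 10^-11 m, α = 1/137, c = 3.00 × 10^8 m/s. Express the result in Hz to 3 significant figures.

1.95 × 10^15 Hz

r = n²a₀/Z = 2.38 × 10^-10 m, v = Zαc/n = 2.92 × 10^6 m/s
f = v/(2πr) = 1.95 × 10^15 Hz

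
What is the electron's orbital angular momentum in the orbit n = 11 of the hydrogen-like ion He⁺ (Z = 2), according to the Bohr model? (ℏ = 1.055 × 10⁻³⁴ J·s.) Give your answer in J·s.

1.160 × 10⁻³³ J·s

L_n = nℏ = 11 × 1.055 × 10⁻³⁴ = 1.160 × 10⁻³³ J·s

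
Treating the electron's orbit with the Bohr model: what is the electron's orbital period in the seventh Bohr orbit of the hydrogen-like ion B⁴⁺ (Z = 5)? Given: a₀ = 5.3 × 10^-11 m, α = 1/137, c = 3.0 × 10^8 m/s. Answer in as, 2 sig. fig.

r = n²a₀/Z = 7²·5.3 × 10^-11/5 = 5.2 × 10^-10 m
v = Zαc/n = 5·0.0073·3.0 × 10^8/7 = 1.6 × 10^6 m/s
T = 2πr/v = 2.1 × 10^-15 s = 2100 as

2100 as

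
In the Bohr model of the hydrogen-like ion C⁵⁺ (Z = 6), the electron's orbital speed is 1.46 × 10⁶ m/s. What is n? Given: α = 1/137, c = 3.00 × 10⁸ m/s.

v_n = Zαc/n ⇒ n = Zαc/v = 6 × 0.00730 × 3.00 × 10⁸ / 1.46 × 10⁶ ≈ 9.00
n = 9

9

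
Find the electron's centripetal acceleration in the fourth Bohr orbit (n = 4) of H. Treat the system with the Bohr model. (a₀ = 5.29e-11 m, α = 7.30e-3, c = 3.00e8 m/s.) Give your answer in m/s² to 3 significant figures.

3.54e20 m/s²

r = n²a₀/Z = 8.46e-10 m, v = Zαc/n = 5.47e5 m/s
a = v²/r = (5.47e5)² / 8.46e-10 = 3.54e20 m/s²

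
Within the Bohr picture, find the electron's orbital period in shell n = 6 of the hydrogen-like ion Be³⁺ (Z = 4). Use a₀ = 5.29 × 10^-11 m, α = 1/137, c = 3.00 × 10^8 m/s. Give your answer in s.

r = n²a₀/Z = 6²·5.29 × 10^-11/4 = 4.76 × 10^-10 m
v = Zαc/n = 4·0.00730·3.00 × 10^8/6 = 1.46 × 10^6 m/s
T = 2πr/v = 2.05 × 10^-15 s

2.05 × 10^-15 s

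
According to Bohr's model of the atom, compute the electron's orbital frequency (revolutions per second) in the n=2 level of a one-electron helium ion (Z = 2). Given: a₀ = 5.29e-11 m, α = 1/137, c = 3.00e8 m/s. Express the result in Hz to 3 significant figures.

3.29e15 Hz

r = n²a₀/Z = 1.06e-10 m, v = Zαc/n = 2.19e6 m/s
f = v/(2πr) = 3.29e15 Hz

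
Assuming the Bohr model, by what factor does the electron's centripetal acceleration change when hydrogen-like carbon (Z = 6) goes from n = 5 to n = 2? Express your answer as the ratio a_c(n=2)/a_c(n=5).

a_c ∝ Z^3 · n^-4; with Z fixed, a_c ∝ n^-4.
a_c(n=2)/a_c(n=5) = (2/5)^-4 = 625/16

625/16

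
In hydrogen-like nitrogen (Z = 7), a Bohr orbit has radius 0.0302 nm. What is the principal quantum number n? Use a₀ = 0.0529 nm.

2

r_n = n²a₀/Z ⇒ n² = rZ/a₀ = 0.0302 × 7 / 0.0529 ≈ 4.00
n = 2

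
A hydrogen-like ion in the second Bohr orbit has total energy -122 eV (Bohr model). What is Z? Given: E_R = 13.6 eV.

6

E_n = −E_R Z²/n² ⇒ Z² = −E_n n²/E_R = 122 × 2² / 13.6 ≈ 35.88
Z = 6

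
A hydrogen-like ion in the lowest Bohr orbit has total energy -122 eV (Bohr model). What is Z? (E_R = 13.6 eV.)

3

E_n = −E_R Z²/n² ⇒ Z² = −E_n n²/E_R = 122 × 1² / 13.6 ≈ 8.97
Z = 3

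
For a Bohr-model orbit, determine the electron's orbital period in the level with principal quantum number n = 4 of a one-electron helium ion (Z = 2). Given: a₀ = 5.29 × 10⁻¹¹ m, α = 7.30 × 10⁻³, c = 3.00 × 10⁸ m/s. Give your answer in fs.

r = n²a₀/Z = 4²·5.29 × 10⁻¹¹/2 = 4.23 × 10⁻¹⁰ m
v = Zαc/n = 2·0.00730·3.00 × 10⁸/4 = 1.09 × 10⁶ m/s
T = 2πr/v = 2.43 × 10⁻¹⁵ s = 2.43 fs

2.43 fs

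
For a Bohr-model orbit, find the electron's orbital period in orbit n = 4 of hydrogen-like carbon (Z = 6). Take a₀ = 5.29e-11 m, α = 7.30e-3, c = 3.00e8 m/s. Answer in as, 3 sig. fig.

270 as

r = n²a₀/Z = 4²·5.29e-11/6 = 1.41e-10 m
v = Zαc/n = 6·0.00730·3.00e8/4 = 3.29e6 m/s
T = 2πr/v = 2.70e-16 s = 270 as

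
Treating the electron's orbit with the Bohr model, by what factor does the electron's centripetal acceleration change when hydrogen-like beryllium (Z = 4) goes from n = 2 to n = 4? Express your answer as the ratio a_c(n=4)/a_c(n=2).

a_c ∝ Z^3 · n^-4; with Z fixed, a_c ∝ n^-4.
a_c(n=4)/a_c(n=2) = (4/2)^-4 = 1/16

1/16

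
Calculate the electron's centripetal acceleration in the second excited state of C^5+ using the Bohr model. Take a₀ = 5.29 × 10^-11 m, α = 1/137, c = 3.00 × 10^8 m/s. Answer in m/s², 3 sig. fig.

2.42 × 10^23 m/s²

r = n²a₀/Z = 7.94 × 10^-11 m, v = Zαc/n = 4.38 × 10^6 m/s
a = v²/r = (4.38 × 10^6)² / 7.94 × 10^-11 = 2.42 × 10^23 m/s²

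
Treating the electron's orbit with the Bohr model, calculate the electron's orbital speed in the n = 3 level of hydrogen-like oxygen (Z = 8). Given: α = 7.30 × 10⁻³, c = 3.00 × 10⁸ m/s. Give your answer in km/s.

v_n = Zαc/n = 8 × 0.00730 × 3.00 × 10⁸ / 3
    = 5840 km/s

5840 km/s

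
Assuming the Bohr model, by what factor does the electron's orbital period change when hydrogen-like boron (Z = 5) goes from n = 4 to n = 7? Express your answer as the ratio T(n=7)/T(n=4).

T ∝ Z^-2 · n^3; with Z fixed, T ∝ n^3.
T(n=7)/T(n=4) = (7/4)^3 = 343/64

343/64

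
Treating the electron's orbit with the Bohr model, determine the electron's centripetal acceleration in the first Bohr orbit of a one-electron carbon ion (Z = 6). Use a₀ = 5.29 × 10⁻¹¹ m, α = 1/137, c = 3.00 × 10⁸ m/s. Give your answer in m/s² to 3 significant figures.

1.96 × 10²⁵ m/s²

r = n²a₀/Z = 8.82 × 10⁻¹² m, v = Zαc/n = 1.31 × 10⁷ m/s
a = v²/r = (1.31 × 10⁷)² / 8.82 × 10⁻¹² = 1.96 × 10²⁵ m/s²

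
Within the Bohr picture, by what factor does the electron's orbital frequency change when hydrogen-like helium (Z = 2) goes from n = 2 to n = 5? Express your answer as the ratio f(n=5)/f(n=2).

8/125

f ∝ Z^2 · n^-3; with Z fixed, f ∝ n^-3.
f(n=5)/f(n=2) = (5/2)^-3 = 8/125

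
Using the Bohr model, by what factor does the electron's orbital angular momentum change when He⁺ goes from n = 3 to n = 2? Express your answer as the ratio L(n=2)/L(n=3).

2/3

L = nℏ depends only on n, so L ∝ n.
L(n=2)/L(n=3) = (2/3)^1 = 2/3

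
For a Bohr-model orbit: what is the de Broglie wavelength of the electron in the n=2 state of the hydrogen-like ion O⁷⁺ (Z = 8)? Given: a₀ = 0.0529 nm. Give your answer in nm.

The Bohr quantisation condition is nλ = 2πr_n.
r_n = n²a₀/Z = 0.0265 nm
λ = 2πr_n/n = 2π·0.0265/2 = 0.0831 nm

0.0831 nm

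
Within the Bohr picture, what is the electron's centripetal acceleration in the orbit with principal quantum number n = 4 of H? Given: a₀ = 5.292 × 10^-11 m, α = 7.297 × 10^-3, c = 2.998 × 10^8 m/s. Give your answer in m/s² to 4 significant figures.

3.533 × 10^20 m/s²

r = n²a₀/Z = 8.467 × 10^-10 m, v = Zαc/n = 5.469 × 10^5 m/s
a = v²/r = (5.469 × 10^5)² / 8.467 × 10^-10 = 3.533 × 10^20 m/s²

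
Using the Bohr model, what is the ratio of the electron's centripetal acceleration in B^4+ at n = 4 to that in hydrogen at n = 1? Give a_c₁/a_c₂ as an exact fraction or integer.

125/256

a_c ∝ Z^3 · n^-4
a_c₁/a_c₂ = (5/1)^3 · (4/1)^-4 = 125/256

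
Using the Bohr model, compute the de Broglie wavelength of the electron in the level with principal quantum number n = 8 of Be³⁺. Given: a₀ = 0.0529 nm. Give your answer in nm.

The Bohr quantisation condition is nλ = 2πr_n.
r_n = n²a₀/Z = 0.846 nm
λ = 2πr_n/n = 2π·0.846/8 = 0.665 nm

0.665 nm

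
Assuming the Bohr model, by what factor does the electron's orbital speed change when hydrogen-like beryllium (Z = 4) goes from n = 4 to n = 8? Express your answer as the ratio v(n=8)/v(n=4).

1/2

v ∝ Z^1 · n^-1; with Z fixed, v ∝ n^-1.
v(n=8)/v(n=4) = (8/4)^-1 = 1/2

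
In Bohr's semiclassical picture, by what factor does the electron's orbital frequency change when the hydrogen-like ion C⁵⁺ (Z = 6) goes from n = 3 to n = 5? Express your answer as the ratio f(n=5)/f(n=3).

27/125

f ∝ Z^2 · n^-3; with Z fixed, f ∝ n^-3.
f(n=5)/f(n=3) = (5/3)^-3 = 27/125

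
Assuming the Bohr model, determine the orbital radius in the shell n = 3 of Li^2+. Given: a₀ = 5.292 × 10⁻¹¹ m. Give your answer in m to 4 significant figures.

r_n = n²a₀/Z = 3² × 5.292 × 10⁻¹¹ / 3
    = 9 × 5.292 × 10⁻¹¹ / 3 = 1.588 × 10⁻¹⁰ m

1.588 × 10⁻¹⁰ m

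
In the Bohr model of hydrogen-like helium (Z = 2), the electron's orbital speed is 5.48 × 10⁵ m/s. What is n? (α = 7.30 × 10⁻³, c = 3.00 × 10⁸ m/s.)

8

v_n = Zαc/n ⇒ n = Zαc/v = 2 × 0.00730 × 3.00 × 10⁸ / 5.48 × 10⁵ ≈ 7.99
n = 8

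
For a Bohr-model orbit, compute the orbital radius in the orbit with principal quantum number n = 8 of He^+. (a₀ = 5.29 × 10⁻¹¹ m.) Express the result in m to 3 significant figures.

1.69 × 10⁻⁹ m

r_n = n²a₀/Z = 8² × 5.29 × 10⁻¹¹ / 2
    = 64 × 5.29 × 10⁻¹¹ / 2 = 1.69 × 10⁻⁹ m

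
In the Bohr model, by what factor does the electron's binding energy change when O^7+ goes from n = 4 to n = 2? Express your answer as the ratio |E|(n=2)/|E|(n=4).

4

|E| ∝ Z^2 · n^-2; with Z fixed, |E| ∝ n^-2.
|E|(n=2)/|E|(n=4) = (2/4)^-2 = 4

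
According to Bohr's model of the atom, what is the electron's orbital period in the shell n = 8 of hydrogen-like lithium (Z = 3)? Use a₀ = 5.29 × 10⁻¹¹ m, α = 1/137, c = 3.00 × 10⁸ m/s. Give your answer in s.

r = n²a₀/Z = 8²·5.29 × 10⁻¹¹/3 = 1.13 × 10⁻⁹ m
v = Zαc/n = 3·0.00730·3.00 × 10⁸/8 = 8.21 × 10⁵ m/s
T = 2πr/v = 8.63 × 10⁻¹⁵ s

8.63 × 10⁻¹⁵ s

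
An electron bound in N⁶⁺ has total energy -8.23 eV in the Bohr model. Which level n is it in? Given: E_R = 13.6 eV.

E_n = −E_R Z²/n² ⇒ n² = E_R Z²/(−E_n) = 13.6 × 7² / 8.23 ≈ 80.97
n = 9

9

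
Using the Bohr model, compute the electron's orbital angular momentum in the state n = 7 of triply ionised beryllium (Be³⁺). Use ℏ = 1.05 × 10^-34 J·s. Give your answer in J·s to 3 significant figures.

7.35 × 10^-34 J·s

L_n = nℏ = 7 × 1.05 × 10^-34 = 7.35 × 10^-34 J·s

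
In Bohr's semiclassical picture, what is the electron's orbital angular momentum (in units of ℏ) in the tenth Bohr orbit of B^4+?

10

L_n = nℏ, so L/ℏ = n = 10.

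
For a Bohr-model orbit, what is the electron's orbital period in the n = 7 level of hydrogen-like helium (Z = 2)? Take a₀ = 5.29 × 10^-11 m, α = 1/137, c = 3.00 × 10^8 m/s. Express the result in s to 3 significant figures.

r = n²a₀/Z = 7²·5.29 × 10^-11/2 = 1.30 × 10^-9 m
v = Zαc/n = 2·0.00730·3.00 × 10^8/7 = 6.26 × 10^5 m/s
T = 2πr/v = 1.30 × 10^-14 s

1.30 × 10^-14 s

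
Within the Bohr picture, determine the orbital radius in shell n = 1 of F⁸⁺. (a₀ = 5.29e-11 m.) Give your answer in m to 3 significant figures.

5.88e-12 m

r_n = n²a₀/Z = 1² × 5.29e-11 / 9
    = 1 × 5.29e-11 / 9 = 5.88e-12 m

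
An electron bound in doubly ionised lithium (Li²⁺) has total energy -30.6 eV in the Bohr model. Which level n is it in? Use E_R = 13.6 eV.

2

E_n = −E_R Z²/n² ⇒ n² = E_R Z²/(−E_n) = 13.6 × 3² / 30.6 ≈ 4.00
n = 2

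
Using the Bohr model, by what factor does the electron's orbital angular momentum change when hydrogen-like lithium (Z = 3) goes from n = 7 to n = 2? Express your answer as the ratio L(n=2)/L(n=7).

L = nℏ depends only on n, so L ∝ n.
L(n=2)/L(n=7) = (2/7)^1 = 2/7

2/7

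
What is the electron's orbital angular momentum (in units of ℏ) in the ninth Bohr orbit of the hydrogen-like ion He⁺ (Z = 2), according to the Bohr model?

L_n = nℏ, so L/ℏ = n = 9.

9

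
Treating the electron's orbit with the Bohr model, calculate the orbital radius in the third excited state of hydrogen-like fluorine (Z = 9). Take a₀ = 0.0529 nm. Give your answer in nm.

r_n = n²a₀/Z = 4² × 0.0529 / 9
    = 16 × 0.0529 / 9 = 0.0940 nm

0.0940 nm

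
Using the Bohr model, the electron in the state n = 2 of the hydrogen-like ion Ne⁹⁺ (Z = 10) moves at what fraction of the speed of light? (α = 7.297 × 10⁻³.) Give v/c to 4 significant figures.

v_n = Zαc/n, so v/c = Zα/n = 10 × 0.007297 / 2 = 0.03648

0.03648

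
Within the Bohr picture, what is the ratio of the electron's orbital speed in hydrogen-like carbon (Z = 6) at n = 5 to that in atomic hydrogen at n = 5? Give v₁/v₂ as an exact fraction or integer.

v ∝ Z^1 · n^-1
v₁/v₂ = (6/1)^1 · (5/5)^-1 = 6

6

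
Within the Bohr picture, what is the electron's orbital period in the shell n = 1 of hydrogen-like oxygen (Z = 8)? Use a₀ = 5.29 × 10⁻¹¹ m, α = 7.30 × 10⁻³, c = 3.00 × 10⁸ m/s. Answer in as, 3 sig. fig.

r = n²a₀/Z = 1²·5.29 × 10⁻¹¹/8 = 6.61 × 10⁻¹² m
v = Zαc/n = 8·0.00730·3.00 × 10⁸/1 = 1.75 × 10⁷ m/s
T = 2πr/v = 2.37 × 10⁻¹⁸ s = 2.37 as

2.37 as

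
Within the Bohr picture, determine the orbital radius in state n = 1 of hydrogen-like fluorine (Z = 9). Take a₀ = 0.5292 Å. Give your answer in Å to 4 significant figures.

r_n = n²a₀/Z = 1² × 0.5292 / 9
    = 1 × 0.5292 / 9 = 0.05880 Å

0.05880 Å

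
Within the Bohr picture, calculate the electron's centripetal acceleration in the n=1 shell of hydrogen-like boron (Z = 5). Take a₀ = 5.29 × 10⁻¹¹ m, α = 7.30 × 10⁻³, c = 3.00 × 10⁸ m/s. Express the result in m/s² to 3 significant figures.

r = n²a₀/Z = 1.06 × 10⁻¹¹ m, v = Zαc/n = 1.09 × 10⁷ m/s
a = v²/r = (1.09 × 10⁷)² / 1.06 × 10⁻¹¹ = 1.13 × 10²⁵ m/s²

1.13 × 10²⁵ m/s²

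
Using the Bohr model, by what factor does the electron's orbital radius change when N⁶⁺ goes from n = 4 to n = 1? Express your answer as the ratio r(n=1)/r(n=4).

r ∝ Z^-1 · n^2; with Z fixed, r ∝ n^2.
r(n=1)/r(n=4) = (1/4)^2 = 1/16

1/16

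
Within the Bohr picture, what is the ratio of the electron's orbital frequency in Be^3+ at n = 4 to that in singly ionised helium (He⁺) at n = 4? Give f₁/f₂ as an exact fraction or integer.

4

f ∝ Z^2 · n^-3
f₁/f₂ = (4/2)^2 · (4/4)^-3 = 4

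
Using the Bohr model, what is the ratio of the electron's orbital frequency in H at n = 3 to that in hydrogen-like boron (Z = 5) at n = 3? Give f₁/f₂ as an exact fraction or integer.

f ∝ Z^2 · n^-3
f₁/f₂ = (1/5)^2 · (3/3)^-3 = 1/25

1/25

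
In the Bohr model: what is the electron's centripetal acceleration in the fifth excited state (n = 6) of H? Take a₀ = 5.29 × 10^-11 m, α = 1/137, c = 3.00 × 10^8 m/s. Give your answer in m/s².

6.99 × 10^19 m/s²

r = n²a₀/Z = 1.90 × 10^-9 m, v = Zαc/n = 3.65 × 10^5 m/s
a = v²/r = (3.65 × 10^5)² / 1.90 × 10^-9 = 6.99 × 10^19 m/s²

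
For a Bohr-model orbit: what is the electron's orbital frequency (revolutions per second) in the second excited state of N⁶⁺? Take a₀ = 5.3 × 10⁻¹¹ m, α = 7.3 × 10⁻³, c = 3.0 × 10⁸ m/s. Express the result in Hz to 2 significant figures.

1.2 × 10¹⁶ Hz

r = n²a₀/Z = 6.8 × 10⁻¹¹ m, v = Zαc/n = 5.1 × 10⁶ m/s
f = v/(2πr) = 1.2 × 10¹⁶ Hz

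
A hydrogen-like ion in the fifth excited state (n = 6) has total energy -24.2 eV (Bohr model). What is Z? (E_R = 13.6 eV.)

8

E_n = −E_R Z²/n² ⇒ Z² = −E_n n²/E_R = 24.2 × 6² / 13.6 ≈ 64.06
Z = 8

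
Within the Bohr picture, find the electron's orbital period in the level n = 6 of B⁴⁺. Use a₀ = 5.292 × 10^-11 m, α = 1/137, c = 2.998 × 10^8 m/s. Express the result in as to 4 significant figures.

r = n²a₀/Z = 6²·5.292 × 10^-11/5 = 3.810 × 10^-10 m
v = Zαc/n = 5·0.007299·2.998 × 10^8/6 = 1.824 × 10^6 m/s
T = 2πr/v = 1.313 × 10^-15 s = 1313 as

1313 as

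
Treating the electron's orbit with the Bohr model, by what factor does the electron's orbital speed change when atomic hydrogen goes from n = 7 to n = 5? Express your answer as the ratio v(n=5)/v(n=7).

7/5

v ∝ Z^1 · n^-1; with Z fixed, v ∝ n^-1.
v(n=5)/v(n=7) = (5/7)^-1 = 7/5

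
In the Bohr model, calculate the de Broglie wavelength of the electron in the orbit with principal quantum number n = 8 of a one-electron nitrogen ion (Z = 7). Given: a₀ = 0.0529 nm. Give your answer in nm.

0.380 nm

The Bohr quantisation condition is nλ = 2πr_n.
r_n = n²a₀/Z = 0.484 nm
λ = 2πr_n/n = 2π·0.484/8 = 0.380 nm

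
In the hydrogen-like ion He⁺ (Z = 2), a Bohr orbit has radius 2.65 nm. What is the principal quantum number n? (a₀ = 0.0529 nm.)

r_n = n²a₀/Z ⇒ n² = rZ/a₀ = 2.65 × 2 / 0.0529 ≈ 100.19
n = 10

10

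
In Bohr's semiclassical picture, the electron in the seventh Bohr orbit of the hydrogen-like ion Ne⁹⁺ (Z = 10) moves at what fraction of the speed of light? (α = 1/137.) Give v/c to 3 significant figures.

v_n = Zαc/n, so v/c = Zα/n = 10 × 0.00730 / 7 = 0.0104

0.0104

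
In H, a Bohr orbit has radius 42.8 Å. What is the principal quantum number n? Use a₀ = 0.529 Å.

r_n = n²a₀/Z ⇒ n² = rZ/a₀ = 42.8 × 1 / 0.529 ≈ 80.91
n = 9

9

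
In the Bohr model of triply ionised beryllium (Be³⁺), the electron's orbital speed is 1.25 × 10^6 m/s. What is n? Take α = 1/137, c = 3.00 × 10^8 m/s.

7

v_n = Zαc/n ⇒ n = Zαc/v = 4 × 0.00730 × 3.00 × 10^8 / 1.25 × 10^6 ≈ 7.01
n = 7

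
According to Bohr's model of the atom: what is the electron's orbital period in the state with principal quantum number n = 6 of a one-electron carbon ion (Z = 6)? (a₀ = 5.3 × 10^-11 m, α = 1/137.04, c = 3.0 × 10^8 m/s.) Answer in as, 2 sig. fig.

r = n²a₀/Z = 6²·5.3 × 10^-11/6 = 3.2 × 10^-10 m
v = Zαc/n = 6·0.0073·3.0 × 10^8/6 = 2.2 × 10^6 m/s
T = 2πr/v = 9.1 × 10^-16 s = 910 as

910 as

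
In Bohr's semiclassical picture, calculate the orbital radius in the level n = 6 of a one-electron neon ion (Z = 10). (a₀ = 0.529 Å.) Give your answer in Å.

1.90 Å

r_n = n²a₀/Z = 6² × 0.529 / 10
    = 36 × 0.529 / 10 = 1.90 Å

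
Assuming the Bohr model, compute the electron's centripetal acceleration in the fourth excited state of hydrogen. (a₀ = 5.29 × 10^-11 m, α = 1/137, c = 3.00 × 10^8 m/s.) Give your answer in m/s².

1.45 × 10^20 m/s²

r = n²a₀/Z = 1.32 × 10^-9 m, v = Zαc/n = 4.38 × 10^5 m/s
a = v²/r = (4.38 × 10^5)² / 1.32 × 10^-9 = 1.45 × 10^20 m/s²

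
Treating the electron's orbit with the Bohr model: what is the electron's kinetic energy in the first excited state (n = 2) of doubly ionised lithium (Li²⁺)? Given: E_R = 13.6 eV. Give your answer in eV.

For a Coulomb orbit the virial theorem gives K = −E_n.
E_n = −E_R·Z²/n², so K = E_R·Z²/n² = 13.6 × 3²/2² = 30.6 eV

30.6 eV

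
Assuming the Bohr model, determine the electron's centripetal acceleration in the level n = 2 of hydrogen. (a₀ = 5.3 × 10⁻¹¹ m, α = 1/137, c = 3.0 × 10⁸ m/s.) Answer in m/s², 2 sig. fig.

5.7 × 10²¹ m/s²

r = n²a₀/Z = 2.1 × 10⁻¹⁰ m, v = Zαc/n = 1.1 × 10⁶ m/s
a = v²/r = (1.1 × 10⁶)² / 2.1 × 10⁻¹⁰ = 5.7 × 10²¹ m/s²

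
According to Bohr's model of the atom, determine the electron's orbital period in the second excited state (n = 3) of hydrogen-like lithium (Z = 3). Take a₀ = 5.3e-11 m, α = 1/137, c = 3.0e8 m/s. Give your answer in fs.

0.46 fs

r = n²a₀/Z = 3²·5.3e-11/3 = 1.6e-10 m
v = Zαc/n = 3·0.0073·3.0e8/3 = 2.2e6 m/s
T = 2πr/v = 4.6e-16 s = 0.46 fs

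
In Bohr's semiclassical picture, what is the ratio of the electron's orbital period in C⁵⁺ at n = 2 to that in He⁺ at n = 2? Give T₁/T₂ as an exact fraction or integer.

T ∝ Z^-2 · n^3
T₁/T₂ = (6/2)^-2 · (2/2)^3 = 1/9

1/9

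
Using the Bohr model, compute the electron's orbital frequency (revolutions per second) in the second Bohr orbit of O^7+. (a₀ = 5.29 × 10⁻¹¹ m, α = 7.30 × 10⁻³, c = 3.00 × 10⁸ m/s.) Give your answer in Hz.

r = n²a₀/Z = 2.65 × 10⁻¹¹ m, v = Zαc/n = 8.76 × 10⁶ m/s
f = v/(2πr) = 5.27 × 10¹⁶ Hz

5.27 × 10¹⁶ Hz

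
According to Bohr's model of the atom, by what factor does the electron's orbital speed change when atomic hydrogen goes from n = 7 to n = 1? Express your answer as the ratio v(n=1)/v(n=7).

v ∝ Z^1 · n^-1; with Z fixed, v ∝ n^-1.
v(n=1)/v(n=7) = (1/7)^-1 = 7

7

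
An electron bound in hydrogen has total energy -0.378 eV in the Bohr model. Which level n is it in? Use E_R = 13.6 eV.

E_n = −E_R Z²/n² ⇒ n² = E_R Z²/(−E_n) = 13.6 × 1² / 0.378 ≈ 35.98
n = 6

6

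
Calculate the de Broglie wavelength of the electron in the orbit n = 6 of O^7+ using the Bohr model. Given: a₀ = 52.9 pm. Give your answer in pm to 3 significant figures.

249 pm

The Bohr quantisation condition is nλ = 2πr_n.
r_n = n²a₀/Z = 238 pm
λ = 2πr_n/n = 2π·238/6 = 249 pm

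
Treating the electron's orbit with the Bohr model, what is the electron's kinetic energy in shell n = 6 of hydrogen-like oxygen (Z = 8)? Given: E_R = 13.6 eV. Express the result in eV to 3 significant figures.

For a Coulomb orbit the virial theorem gives K = −E_n.
E_n = −E_R·Z²/n², so K = E_R·Z²/n² = 13.6 × 8²/6² = 24.2 eV

24.2 eV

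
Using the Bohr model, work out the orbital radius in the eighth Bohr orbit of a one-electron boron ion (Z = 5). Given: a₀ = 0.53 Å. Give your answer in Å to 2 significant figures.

6.8 Å

r_n = n²a₀/Z = 8² × 0.53 / 5
    = 64 × 0.53 / 5 = 6.8 Å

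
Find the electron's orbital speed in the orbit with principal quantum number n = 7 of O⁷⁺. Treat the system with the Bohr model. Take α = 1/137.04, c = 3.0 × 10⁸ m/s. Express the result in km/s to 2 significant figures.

v_n = Zαc/n = 8 × 0.0073 × 3.0 × 10⁸ / 7
    = 2500 km/s

2500 km/s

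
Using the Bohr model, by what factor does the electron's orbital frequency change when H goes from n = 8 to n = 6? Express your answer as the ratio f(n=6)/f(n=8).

f ∝ Z^2 · n^-3; with Z fixed, f ∝ n^-3.
f(n=6)/f(n=8) = (6/8)^-3 = 64/27

64/27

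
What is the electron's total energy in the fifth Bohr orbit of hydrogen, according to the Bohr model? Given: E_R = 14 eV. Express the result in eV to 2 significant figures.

E_n = −E_R·Z²/n² = −14 × 1²/5² = -0.56 eV

-0.56 eV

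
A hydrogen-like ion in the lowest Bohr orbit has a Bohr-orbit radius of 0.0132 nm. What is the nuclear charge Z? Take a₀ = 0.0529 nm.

4

r_n = n²a₀/Z ⇒ Z = n²a₀/r = 1² × 0.0529 / 0.0132 ≈ 4.01
Z = 4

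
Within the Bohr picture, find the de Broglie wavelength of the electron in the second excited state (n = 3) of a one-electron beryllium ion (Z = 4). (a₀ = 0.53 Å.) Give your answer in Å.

2.5 Å

The Bohr quantisation condition is nλ = 2πr_n.
r_n = n²a₀/Z = 1.2 Å
λ = 2πr_n/n = 2π·1.2/3 = 2.5 Å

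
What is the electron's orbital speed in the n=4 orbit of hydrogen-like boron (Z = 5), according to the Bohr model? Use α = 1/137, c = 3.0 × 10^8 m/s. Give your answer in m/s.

2.7 × 10^6 m/s

v_n = Zαc/n = 5 × 0.0073 × 3.0 × 10^8 / 4
    = 2.7 × 10^6 m/s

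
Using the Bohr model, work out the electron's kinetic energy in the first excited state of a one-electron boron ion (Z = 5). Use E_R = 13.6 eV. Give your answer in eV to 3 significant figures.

For a Coulomb orbit the virial theorem gives K = −E_n.
E_n = −E_R·Z²/n², so K = E_R·Z²/n² = 13.6 × 5²/2² = 85.0 eV

85.0 eV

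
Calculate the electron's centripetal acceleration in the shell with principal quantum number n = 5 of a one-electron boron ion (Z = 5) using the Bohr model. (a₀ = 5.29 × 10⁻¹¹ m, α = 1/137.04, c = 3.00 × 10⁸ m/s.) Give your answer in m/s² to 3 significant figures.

1.81 × 10²² m/s²

r = n²a₀/Z = 2.64 × 10⁻¹⁰ m, v = Zαc/n = 2.19 × 10⁶ m/s
a = v²/r = (2.19 × 10⁶)² / 2.64 × 10⁻¹⁰ = 1.81 × 10²² m/s²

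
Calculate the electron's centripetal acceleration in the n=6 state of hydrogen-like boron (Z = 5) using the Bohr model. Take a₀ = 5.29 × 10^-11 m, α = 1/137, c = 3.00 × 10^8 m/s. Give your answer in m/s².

8.74 × 10^21 m/s²

r = n²a₀/Z = 3.81 × 10^-10 m, v = Zαc/n = 1.82 × 10^6 m/s
a = v²/r = (1.82 × 10^6)² / 3.81 × 10^-10 = 8.74 × 10^21 m/s²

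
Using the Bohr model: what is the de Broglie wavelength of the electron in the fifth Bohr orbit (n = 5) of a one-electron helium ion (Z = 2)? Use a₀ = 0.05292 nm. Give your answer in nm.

0.8313 nm

The Bohr quantisation condition is nλ = 2πr_n.
r_n = n²a₀/Z = 0.6615 nm
λ = 2πr_n/n = 2π·0.6615/5 = 0.8313 nm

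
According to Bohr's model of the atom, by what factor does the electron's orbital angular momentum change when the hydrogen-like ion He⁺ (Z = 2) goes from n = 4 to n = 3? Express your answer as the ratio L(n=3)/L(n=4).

3/4

L = nℏ depends only on n, so L ∝ n.
L(n=3)/L(n=4) = (3/4)^1 = 3/4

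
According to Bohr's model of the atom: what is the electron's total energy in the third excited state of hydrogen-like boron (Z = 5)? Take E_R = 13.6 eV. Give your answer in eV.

-21.2 eV

E_n = −E_R·Z²/n² = −13.6 × 5²/4² = -21.2 eV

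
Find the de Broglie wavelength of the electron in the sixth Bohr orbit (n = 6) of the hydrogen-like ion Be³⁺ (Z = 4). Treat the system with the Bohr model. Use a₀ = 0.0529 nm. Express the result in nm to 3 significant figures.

The Bohr quantisation condition is nλ = 2πr_n.
r_n = n²a₀/Z = 0.476 nm
λ = 2πr_n/n = 2π·0.476/6 = 0.499 nm

0.499 nm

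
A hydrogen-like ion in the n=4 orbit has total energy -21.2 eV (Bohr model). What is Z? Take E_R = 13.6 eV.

5

E_n = −E_R Z²/n² ⇒ Z² = −E_n n²/E_R = 21.2 × 4² / 13.6 ≈ 24.94
Z = 5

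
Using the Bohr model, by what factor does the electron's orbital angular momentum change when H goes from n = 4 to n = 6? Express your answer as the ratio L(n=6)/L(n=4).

L = nℏ depends only on n, so L ∝ n.
L(n=6)/L(n=4) = (6/4)^1 = 3/2

3/2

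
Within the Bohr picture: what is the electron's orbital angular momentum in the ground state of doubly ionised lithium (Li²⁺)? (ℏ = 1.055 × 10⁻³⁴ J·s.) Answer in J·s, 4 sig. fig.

1.055 × 10⁻³⁴ J·s

L_n = nℏ = 1 × 1.055 × 10⁻³⁴ = 1.055 × 10⁻³⁴ J·s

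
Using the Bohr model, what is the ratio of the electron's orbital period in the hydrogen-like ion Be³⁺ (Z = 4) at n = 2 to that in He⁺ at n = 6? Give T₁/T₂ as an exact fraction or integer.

1/108

T ∝ Z^-2 · n^3
T₁/T₂ = (4/2)^-2 · (2/6)^3 = 1/108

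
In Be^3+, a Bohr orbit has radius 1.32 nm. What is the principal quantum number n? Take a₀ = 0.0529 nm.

10

r_n = n²a₀/Z ⇒ n² = rZ/a₀ = 1.32 × 4 / 0.0529 ≈ 99.81
n = 10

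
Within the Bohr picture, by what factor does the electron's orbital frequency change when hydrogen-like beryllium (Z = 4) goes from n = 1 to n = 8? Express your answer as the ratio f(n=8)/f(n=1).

1/512

f ∝ Z^2 · n^-3; with Z fixed, f ∝ n^-3.
f(n=8)/f(n=1) = (8/1)^-3 = 1/512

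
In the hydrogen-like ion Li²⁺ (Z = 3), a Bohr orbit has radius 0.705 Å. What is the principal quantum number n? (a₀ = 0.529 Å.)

r_n = n²a₀/Z ⇒ n² = rZ/a₀ = 0.705 × 3 / 0.529 ≈ 4.00
n = 2

2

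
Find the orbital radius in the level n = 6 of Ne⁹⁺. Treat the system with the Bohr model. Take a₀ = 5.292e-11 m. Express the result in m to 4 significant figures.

r_n = n²a₀/Z = 6² × 5.292e-11 / 10
    = 36 × 5.292e-11 / 10 = 1.905e-10 m

1.905e-10 m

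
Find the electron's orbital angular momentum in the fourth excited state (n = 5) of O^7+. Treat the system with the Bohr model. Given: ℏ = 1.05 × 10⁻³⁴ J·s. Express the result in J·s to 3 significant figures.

L_n = nℏ = 5 × 1.05 × 10⁻³⁴ = 5.25 × 10⁻³⁴ J·s

5.25 × 10⁻³⁴ J·s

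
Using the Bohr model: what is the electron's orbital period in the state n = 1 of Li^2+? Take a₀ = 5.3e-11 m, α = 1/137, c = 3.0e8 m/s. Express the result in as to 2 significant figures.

17 as

r = n²a₀/Z = 1²·5.3e-11/3 = 1.8e-11 m
v = Zαc/n = 3·0.0073·3.0e8/1 = 6.6e6 m/s
T = 2πr/v = 1.7e-17 s = 17 as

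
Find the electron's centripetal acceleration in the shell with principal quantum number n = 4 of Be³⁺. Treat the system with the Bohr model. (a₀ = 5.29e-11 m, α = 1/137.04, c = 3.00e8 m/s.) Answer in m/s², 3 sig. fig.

2.26e22 m/s²

r = n²a₀/Z = 2.12e-10 m, v = Zαc/n = 2.19e6 m/s
a = v²/r = (2.19e6)² / 2.12e-10 = 2.26e22 m/s²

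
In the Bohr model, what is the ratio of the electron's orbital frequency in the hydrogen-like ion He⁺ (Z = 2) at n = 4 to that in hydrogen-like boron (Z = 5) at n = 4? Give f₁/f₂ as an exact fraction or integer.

f ∝ Z^2 · n^-3
f₁/f₂ = (2/5)^2 · (4/4)^-3 = 4/25

4/25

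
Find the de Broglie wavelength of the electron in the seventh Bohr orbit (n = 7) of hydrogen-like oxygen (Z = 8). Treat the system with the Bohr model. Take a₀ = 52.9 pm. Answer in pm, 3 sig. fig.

The Bohr quantisation condition is nλ = 2πr_n.
r_n = n²a₀/Z = 324 pm
λ = 2πr_n/n = 2π·324/7 = 291 pm

291 pm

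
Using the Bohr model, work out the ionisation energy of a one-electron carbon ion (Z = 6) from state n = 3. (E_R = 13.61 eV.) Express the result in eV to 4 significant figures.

54.44 eV

E_n = −E_R·Z²/n² = −13.61 × 6²/3² eV = -54.44 eV
Ionisation energy = −E_n = 54.44 eV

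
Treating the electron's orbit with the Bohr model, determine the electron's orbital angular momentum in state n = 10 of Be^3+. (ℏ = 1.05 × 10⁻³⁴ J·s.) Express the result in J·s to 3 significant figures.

1.05 × 10⁻³³ J·s

L_n = nℏ = 10 × 1.05 × 10⁻³⁴ = 1.05 × 10⁻³³ J·s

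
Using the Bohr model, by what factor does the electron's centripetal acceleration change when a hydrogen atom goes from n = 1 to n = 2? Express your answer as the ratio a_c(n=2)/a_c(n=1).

a_c ∝ Z^3 · n^-4; with Z fixed, a_c ∝ n^-4.
a_c(n=2)/a_c(n=1) = (2/1)^-4 = 1/16

1/16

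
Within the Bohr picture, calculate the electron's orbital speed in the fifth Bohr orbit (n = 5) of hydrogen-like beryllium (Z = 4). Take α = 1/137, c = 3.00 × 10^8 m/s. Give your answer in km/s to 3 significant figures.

1750 km/s

v_n = Zαc/n = 4 × 0.00730 × 3.00 × 10^8 / 5
    = 1750 km/s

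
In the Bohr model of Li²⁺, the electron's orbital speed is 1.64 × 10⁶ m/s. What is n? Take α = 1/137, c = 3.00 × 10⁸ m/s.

v_n = Zαc/n ⇒ n = Zαc/v = 3 × 0.00730 × 3.00 × 10⁸ / 1.64 × 10⁶ ≈ 4.01
n = 4

4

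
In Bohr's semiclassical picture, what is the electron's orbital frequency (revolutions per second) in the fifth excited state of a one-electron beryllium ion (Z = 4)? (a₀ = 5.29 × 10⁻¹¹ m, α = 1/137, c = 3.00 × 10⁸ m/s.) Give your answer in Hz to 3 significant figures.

4.88 × 10¹⁴ Hz

r = n²a₀/Z = 4.76 × 10⁻¹⁰ m, v = Zαc/n = 1.46 × 10⁶ m/s
f = v/(2πr) = 4.88 × 10¹⁴ Hz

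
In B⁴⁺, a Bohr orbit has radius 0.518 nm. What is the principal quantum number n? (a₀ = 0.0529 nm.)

r_n = n²a₀/Z ⇒ n² = rZ/a₀ = 0.518 × 5 / 0.0529 ≈ 48.96
n = 7

7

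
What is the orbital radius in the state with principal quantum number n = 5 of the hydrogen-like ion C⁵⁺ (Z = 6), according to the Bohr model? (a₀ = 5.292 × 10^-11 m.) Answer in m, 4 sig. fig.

r_n = n²a₀/Z = 5² × 5.292 × 10^-11 / 6
    = 25 × 5.292 × 10^-11 / 6 = 2.205 × 10^-10 m

2.205 × 10^-10 m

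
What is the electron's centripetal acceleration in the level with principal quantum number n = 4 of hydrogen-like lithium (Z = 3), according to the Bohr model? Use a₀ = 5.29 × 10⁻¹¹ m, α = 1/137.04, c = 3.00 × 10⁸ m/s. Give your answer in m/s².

r = n²a₀/Z = 2.82 × 10⁻¹⁰ m, v = Zαc/n = 1.64 × 10⁶ m/s
a = v²/r = (1.64 × 10⁶)² / 2.82 × 10⁻¹⁰ = 9.55 × 10²¹ m/s²

9.55 × 10²¹ m/s²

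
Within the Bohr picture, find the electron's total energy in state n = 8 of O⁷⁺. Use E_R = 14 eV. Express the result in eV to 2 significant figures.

E_n = −E_R·Z²/n² = −14 × 8²/8² = -14 eV

-14 eV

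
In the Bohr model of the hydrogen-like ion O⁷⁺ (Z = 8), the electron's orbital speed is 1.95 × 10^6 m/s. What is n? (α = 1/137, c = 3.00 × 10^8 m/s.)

9

v_n = Zαc/n ⇒ n = Zαc/v = 8 × 0.00730 × 3.00 × 10^8 / 1.95 × 10^6 ≈ 8.98
n = 9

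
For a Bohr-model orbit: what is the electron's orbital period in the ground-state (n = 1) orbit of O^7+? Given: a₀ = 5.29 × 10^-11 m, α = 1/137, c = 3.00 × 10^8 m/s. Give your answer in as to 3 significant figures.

2.37 as

r = n²a₀/Z = 1²·5.29 × 10^-11/8 = 6.61 × 10^-12 m
v = Zαc/n = 8·0.00730·3.00 × 10^8/1 = 1.75 × 10^7 m/s
T = 2πr/v = 2.37 × 10^-18 s = 2.37 as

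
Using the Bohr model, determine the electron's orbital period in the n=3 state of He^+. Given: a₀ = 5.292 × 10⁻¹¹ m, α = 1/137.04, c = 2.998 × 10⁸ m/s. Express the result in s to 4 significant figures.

1.026 × 10⁻¹⁵ s

r = n²a₀/Z = 3²·5.292 × 10⁻¹¹/2 = 2.381 × 10⁻¹⁰ m
v = Zαc/n = 2·0.007297·2.998 × 10⁸/3 = 1.458 × 10⁶ m/s
T = 2πr/v = 1.026 × 10⁻¹⁵ s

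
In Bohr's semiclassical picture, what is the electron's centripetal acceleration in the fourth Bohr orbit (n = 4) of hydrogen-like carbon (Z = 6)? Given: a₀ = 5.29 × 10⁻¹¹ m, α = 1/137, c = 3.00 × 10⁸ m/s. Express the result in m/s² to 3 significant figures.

7.65 × 10²² m/s²

r = n²a₀/Z = 1.41 × 10⁻¹⁰ m, v = Zαc/n = 3.28 × 10⁶ m/s
a = v²/r = (3.28 × 10⁶)² / 1.41 × 10⁻¹⁰ = 7.65 × 10²² m/s²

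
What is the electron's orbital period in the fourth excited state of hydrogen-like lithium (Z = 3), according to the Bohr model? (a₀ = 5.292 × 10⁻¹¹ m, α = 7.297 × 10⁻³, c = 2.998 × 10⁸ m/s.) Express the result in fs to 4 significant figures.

r = n²a₀/Z = 5²·5.292 × 10⁻¹¹/3 = 4.410 × 10⁻¹⁰ m
v = Zαc/n = 3·0.007297·2.998 × 10⁸/5 = 1.313 × 10⁶ m/s
T = 2πr/v = 2.111 × 10⁻¹⁵ s = 2.111 fs

2.111 fs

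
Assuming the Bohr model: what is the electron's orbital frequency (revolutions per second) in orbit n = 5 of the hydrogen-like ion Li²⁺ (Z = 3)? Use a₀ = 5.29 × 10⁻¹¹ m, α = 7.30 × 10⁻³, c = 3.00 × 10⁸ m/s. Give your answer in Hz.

r = n²a₀/Z = 4.41 × 10⁻¹⁰ m, v = Zαc/n = 1.31 × 10⁶ m/s
f = v/(2πr) = 4.74 × 10¹⁴ Hz

4.74 × 10¹⁴ Hz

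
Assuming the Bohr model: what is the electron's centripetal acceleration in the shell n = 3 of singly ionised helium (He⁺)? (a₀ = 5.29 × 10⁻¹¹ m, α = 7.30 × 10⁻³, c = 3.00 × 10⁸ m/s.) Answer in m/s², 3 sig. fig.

8.95 × 10²¹ m/s²

r = n²a₀/Z = 2.38 × 10⁻¹⁰ m, v = Zαc/n = 1.46 × 10⁶ m/s
a = v²/r = (1.46 × 10⁶)² / 2.38 × 10⁻¹⁰ = 8.95 × 10²¹ m/s²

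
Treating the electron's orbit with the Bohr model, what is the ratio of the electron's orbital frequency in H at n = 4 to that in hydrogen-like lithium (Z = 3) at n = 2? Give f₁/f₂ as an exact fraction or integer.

1/72

f ∝ Z^2 · n^-3
f₁/f₂ = (1/3)^2 · (4/2)^-3 = 1/72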